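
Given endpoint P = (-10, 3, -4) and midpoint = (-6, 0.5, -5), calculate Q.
Q = (2×(-6) - (-10), 2×0.5 - 3, 2×(-5) - (-4)) = (-2, -2, -6)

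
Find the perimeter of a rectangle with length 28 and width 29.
Perimeter = 2 * (length + width)
Perimeter = 2 * (28 + 29)
Perimeter = 2 * 57
Perimeter = 114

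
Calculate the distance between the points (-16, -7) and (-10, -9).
Using the distance formula: d = sqrt((x₂-x₁)² + (y₂-y₁)²)
dx = (-10) - (-16) = 6
dy = (-9) - (-7) = -2
d = sqrt(6² + (-2)²) = sqrt(36 + 4) = sqrt(40) = 6.32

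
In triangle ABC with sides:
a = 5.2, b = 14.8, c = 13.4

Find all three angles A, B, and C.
By the law of cosines:
cos(A) = (b² + c² - a²)/(2bc) = 0.936769  →  A = 20.48°
cos(B) = (a² + c² - b²)/(2ac) = -0.089265  →  B = 95.12°
cos(C) = (a² + b² - c²)/(2ab) = 0.432173  →  C = 64.39°
Check: A + B + C = 180.0° ✓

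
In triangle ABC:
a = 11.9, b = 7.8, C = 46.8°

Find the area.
Using A = ½ab·sin(C):
A = ½·11.9·7.8·sin(46.8°) = ½·92.82·0.728969 = 33.83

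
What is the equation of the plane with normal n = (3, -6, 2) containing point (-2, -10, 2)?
d = n·P = (3)(-2) + (-6)(-10) + (2)(2) = 58
Plane: 3x - 6y + 2z = 58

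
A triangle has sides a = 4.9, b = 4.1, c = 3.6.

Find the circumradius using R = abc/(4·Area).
s = (a+b+c)/2 = 6.3
Area = √(s(s-a)(s-b)(s-c)) = √(6.3·1.4·2.2·2.7) = 7.23815
R = abc/(4·Area) = (4.9·4.1·3.6)/(4·7.23815) = 72.324/28.9526 = 2.498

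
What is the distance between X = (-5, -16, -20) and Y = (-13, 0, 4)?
d = √[(-8)² + (16)² + (24)²] = √896 = 29.93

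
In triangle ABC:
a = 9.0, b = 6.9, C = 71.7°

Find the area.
Using A = ½ab·sin(C):
A = ½·9.0·6.9·sin(71.7°) = ½·62.1·0.949425 = 29.48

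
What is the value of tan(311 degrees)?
tan(311 degrees) = -1.1504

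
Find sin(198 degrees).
sin(198 degrees) = -0.309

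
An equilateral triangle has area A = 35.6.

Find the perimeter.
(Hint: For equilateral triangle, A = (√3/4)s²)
A = (√3/4)s²  →  s² = 4A/√3 = 4·35.6/√3 = 82.2147
s = 9.06723
Perimeter = 3s = 27.2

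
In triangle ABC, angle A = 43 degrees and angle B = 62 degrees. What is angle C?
Sum of angles in a triangle = 180 degrees
Third angle = 180 - 43 - 62
Third angle = 75 degrees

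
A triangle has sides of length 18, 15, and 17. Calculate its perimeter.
Perimeter = sum of all sides
Perimeter = 18 + 15 + 17
Perimeter = 50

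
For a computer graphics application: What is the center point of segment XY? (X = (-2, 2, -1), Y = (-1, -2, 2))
Midpoint = ((-2-1)/2, (2-2)/2, (-1+2)/2) = (-1.5, 0, 0.5)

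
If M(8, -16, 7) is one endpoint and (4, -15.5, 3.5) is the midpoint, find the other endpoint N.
N = (2×4 - 8, 2×(-15.5) - (-16), 2×3.5 - 7) = (0, -15, 0)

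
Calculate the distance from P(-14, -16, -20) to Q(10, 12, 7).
d = √[(24)² + (28)² + (27)²] = √2089 = 45.71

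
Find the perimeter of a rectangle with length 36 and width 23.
Perimeter = 2 * (length + width)
Perimeter = 2 * (36 + 23)
Perimeter = 2 * 59
Perimeter = 118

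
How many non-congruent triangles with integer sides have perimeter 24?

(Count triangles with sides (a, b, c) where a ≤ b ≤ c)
With a ≤ b ≤ c and a + b + c = 24, the triangle inequality a + b > c gives c < 24/2, so c ≤ 11.
Iterate a from 1 to ⌊p/3⌋ = 8; for each a, b ranges from a to ⌊(p−a)/2⌋ with c = p − a − b, keeping only c ≥ b.
Triples: (2, 11, 11), (3, 10, 11), (4, 9, 11), …
Count = 12 triangles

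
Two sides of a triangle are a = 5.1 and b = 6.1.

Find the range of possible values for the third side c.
By the triangle inequality: |a - b| < c < a + b
|5.1 - 6.1| < c < 5.1 + 6.1
1 < c < 11.2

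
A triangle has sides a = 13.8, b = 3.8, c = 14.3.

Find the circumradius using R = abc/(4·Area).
s = (a+b+c)/2 = 15.95
Area = √(s(s-a)(s-b)(s-c)) = √(15.95·2.15·12.15·1.65) = 26.2198
R = abc/(4·Area) = (13.8·3.8·14.3)/(4·26.2198) = 749.892/104.8792 = 7.15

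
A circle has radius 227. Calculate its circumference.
Circumference = 2 * pi * r
Circumference = 2 * pi * 227
Circumference = 1426.28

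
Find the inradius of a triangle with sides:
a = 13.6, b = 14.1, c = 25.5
s = (a+b+c)/2 = (13.6+14.1+25.5)/2 = 26.6
Area = √(s(s-a)(s-b)(s-c)) = √(26.6·13·12.5·1.1) = 68.9547
r = Area/s = 68.9547/26.6 = 2.592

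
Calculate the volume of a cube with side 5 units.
Volume = s³
Volume = 5³
Volume = 125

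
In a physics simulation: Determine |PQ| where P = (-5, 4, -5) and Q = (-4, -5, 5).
d = √[(1)² + (-9)² + (10)²] = √182 = 13.49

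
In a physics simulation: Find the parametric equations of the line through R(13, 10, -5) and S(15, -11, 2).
Direction vector d = S - R = (2, -21, 7)
x = 13 + 2t, y = 10 - 21t, z = -5 + 7t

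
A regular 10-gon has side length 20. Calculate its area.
For a regular 10-gon with side length s = 20:
Apothem a = s / (2*tan(pi/10)) = 20 / (2*tan(pi/10)) ≈ 30.7768
Perimeter P = 10 * 20 = 200
Area = (1/2) * P * a = (1/2) * 200 * 30.7768 = 3077.68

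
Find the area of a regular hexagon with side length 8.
For a regular 6-gon with side length s = 8:
Apothem a = s / (2*tan(pi/6)) = 8 / (2*tan(pi/6)) ≈ 6.9282
Perimeter P = 6 * 8 = 48
Area = (1/2) * P * a = (1/2) * 48 * 6.9282 = 166.28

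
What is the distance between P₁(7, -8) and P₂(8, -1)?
Using the distance formula: d = sqrt((x₂-x₁)² + (y₂-y₁)²)
dx = 8 - 7 = 1
dy = (-1) - (-8) = 7
d = sqrt(1² + 7²) = sqrt(1 + 49) = sqrt(50) = 7.07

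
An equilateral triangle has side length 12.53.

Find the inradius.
For an equilateral triangle, r = s/(2√3) where s is the side.
r = 12.53/(2√3) = 12.53/3.464102 = 3.617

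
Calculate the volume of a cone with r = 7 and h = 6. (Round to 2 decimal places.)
Volume = (1/3) * pi * r² * h
Volume = (1/3) * pi * 7² * 6
Volume = (1/3) * pi * 49 * 6
Volume = (1/3) * pi * 294
Volume = 307.88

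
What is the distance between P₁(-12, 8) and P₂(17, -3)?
Using the distance formula: d = sqrt((x₂-x₁)² + (y₂-y₁)²)
dx = 17 - (-12) = 29
dy = (-3) - 8 = -11
d = sqrt(29² + (-11)²) = sqrt(841 + 121) = sqrt(962) = 31.02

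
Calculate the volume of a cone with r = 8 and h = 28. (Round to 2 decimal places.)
Volume = (1/3) * pi * r² * h
Volume = (1/3) * pi * 8² * 28
Volume = (1/3) * pi * 64 * 28
Volume = (1/3) * pi * 1792
Volume = 1876.58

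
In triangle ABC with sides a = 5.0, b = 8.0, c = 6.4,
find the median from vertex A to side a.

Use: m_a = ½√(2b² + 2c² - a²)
m_a = ½√(2·8.0² + 2·6.4² - 5.0²)
m_a = ½√(128 + 81.92 - 25) = ½√184.92 = 6.799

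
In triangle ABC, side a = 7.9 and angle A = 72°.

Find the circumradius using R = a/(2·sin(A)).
R = a/(2·sin(A)) = 7.9/(2·sin(72°))
R = 7.9/(2·0.951057) = 7.9/1.902113 = 4.153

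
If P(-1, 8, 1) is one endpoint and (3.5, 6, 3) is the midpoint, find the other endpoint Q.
Q = (2×3.5 - (-1), 2×6 - 8, 2×3 - 1) = (8, 4, 5)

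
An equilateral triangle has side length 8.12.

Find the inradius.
For an equilateral triangle, r = s/(2√3) where s is the side.
r = 8.12/(2√3) = 8.12/3.464102 = 2.344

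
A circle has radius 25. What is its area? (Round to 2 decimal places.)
Area = pi * r²
Area = pi * 25²
Area = pi * 625
Area = 1963.50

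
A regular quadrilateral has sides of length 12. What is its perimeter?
Perimeter = number of sides * side length
Perimeter = 4 * 12
Perimeter = 48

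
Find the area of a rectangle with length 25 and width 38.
Area = length * width
Area = 25 * 38
Area = 950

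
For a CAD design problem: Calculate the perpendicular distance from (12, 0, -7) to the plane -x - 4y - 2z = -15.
d = |(-1)(12) + (-4)(0) + (-2)(-7) - (-15)| / √((-1)² + (-4)² + (-2)²) = 17/√21 = 3.71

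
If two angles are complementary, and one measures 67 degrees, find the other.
Complementary angles sum to 90 degrees.
Other angle = 90 - 67
Other angle = 23 degrees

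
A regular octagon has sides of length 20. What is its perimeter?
Perimeter = number of sides * side length
Perimeter = 8 * 20
Perimeter = 160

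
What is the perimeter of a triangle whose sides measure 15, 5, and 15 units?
Perimeter = sum of all sides
Perimeter = 15 + 5 + 15
Perimeter = 35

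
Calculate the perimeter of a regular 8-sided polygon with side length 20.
Perimeter = number of sides * side length
Perimeter = 8 * 20
Perimeter = 160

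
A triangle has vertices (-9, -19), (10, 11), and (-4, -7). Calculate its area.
Using the coordinate formula: Area = (1/2)|x₁(y₂-y₃) + x₂(y₃-y₁) + x₃(y₁-y₂)|
Area = (1/2)|(-9)(11-(-7)) + 10((-7)-(-19)) + (-4)((-19)-11)|
Area = (1/2)|(-9)*18 + 10*12 + (-4)*(-30)|
Area = (1/2)|(-162) + 120 + 120|
Area = (1/2)*78 = 39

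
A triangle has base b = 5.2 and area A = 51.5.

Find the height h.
A = ½bh  →  h = 2A/b
h = 2·51.5/5.2 = 19.81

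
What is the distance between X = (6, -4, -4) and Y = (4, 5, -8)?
d = √[(-2)² + (9)² + (-4)²] = √101 = 10.05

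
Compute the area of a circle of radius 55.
Area = pi * r²
Area = pi * 55²
Area = pi * 3025
Area = 9503.32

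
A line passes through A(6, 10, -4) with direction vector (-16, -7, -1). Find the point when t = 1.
P(1) = (6 + (-16)(1), 10 + (-7)(1), -4 + (-1)(1)) = (-10, 3, -5)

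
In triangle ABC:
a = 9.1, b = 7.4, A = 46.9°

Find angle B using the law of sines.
sin(B)/b = sin(A)/a
sin(B) = b·sin(A)/a = 7.4·sin(46.9°)/9.1 = 0.593758
B = arcsin(0.593758) = 36.42°  (b ≤ a, so B ≤ A and the acute solution is unique)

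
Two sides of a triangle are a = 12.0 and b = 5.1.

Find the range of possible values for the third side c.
By the triangle inequality: |a - b| < c < a + b
|12.0 - 5.1| < c < 12.0 + 5.1
6.9 < c < 17.1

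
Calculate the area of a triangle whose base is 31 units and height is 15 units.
Area = (1/2) * base * height
Area = (1/2) * 31 * 15
Area = 232.50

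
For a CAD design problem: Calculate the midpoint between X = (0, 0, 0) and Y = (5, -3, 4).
Midpoint = ((0+5)/2, (0-3)/2, (0+4)/2) = (2.5, -1.5, 2)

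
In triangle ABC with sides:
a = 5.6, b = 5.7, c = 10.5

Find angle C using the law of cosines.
cos(C) = (a² + b² - c²)/(2ab)
cos(C) = (5.6² + 5.7² - 10.5²)/(2·5.6·5.7) = -46.4/63.84 = -0.726817
C = arccos(-0.726817) = 136.6°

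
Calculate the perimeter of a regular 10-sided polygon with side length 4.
Perimeter = number of sides * side length
Perimeter = 10 * 4
Perimeter = 40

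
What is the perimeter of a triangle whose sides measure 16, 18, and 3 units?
Perimeter = sum of all sides
Perimeter = 16 + 18 + 3
Perimeter = 37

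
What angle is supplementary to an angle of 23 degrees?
Supplementary angles sum to 180 degrees.
Other angle = 180 - 23
Other angle = 157 degrees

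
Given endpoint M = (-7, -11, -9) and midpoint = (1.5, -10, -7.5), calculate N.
N = (2×1.5 - (-7), 2×(-10) - (-11), 2×(-7.5) - (-9)) = (10, -9, -6)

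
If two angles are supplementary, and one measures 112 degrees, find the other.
Supplementary angles sum to 180 degrees.
Other angle = 180 - 112
Other angle = 68 degrees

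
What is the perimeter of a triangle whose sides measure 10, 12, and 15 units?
Perimeter = sum of all sides
Perimeter = 10 + 12 + 15
Perimeter = 37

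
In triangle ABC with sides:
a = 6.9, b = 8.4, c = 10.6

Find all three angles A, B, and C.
By the law of cosines:
cos(A) = (b² + c² - a²)/(2bc) = 0.759827  →  A = 40.55°
cos(B) = (a² + c² - b²)/(2ac) = 0.611225  →  B = 52.32°
cos(C) = (a² + b² - c²)/(2ab) = 0.050121  →  C = 87.13°
Check: A + B + C = 180.0° ✓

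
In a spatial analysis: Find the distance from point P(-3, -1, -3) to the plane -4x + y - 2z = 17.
d = |(-4)(-3) + 1(-1) + (-2)(-3) - (17)| / √((-4)² + 1² + (-2)²) = 0/√21 = 0.0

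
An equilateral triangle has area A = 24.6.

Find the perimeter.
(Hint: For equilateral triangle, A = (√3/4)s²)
A = (√3/4)s²  →  s² = 4A/√3 = 4·24.6/√3 = 56.8113
s = 7.53732
Perimeter = 3s = 22.61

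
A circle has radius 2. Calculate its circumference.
Circumference = 2 * pi * r
Circumference = 2 * pi * 2
Circumference = 12.57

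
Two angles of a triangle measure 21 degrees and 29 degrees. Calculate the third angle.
Sum of angles in a triangle = 180 degrees
Third angle = 180 - 21 - 29
Third angle = 130 degrees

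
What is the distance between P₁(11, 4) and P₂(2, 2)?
Using the distance formula: d = sqrt((x₂-x₁)² + (y₂-y₁)²)
dx = 2 - 11 = -9
dy = 2 - 4 = -2
d = sqrt((-9)² + (-2)²) = sqrt(81 + 4) = sqrt(85) = 9.22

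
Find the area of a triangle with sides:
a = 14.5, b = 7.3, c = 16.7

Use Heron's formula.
s = (a+b+c)/2 = (14.5+7.3+16.7)/2 = 19.25
A = √(s(s-a)(s-b)(s-c)) = √(19.25·4.75·11.95·2.55)
A = √2786.33 = 52.79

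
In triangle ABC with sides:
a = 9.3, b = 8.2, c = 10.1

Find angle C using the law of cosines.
cos(C) = (a² + b² - c²)/(2ab)
cos(C) = (9.3² + 8.2² - 10.1²)/(2·9.3·8.2) = 51.72/152.52 = 0.339103
C = arccos(0.339103) = 70.18°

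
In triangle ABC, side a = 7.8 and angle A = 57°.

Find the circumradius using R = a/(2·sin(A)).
R = a/(2·sin(A)) = 7.8/(2·sin(57°))
R = 7.8/(2·0.838671) = 7.8/1.677341 = 4.65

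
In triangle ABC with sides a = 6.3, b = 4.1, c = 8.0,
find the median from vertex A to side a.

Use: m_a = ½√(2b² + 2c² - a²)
m_a = ½√(2·4.1² + 2·8.0² - 6.3²)
m_a = ½√(33.62 + 128 - 39.69) = ½√121.93 = 5.521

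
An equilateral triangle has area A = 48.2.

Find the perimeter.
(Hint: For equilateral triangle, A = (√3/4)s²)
A = (√3/4)s²  →  s² = 4A/√3 = 4·48.2/√3 = 111.313
s = 10.5505
Perimeter = 3s = 31.65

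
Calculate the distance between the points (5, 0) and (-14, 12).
Using the distance formula: d = sqrt((x₂-x₁)² + (y₂-y₁)²)
dx = (-14) - 5 = -19
dy = 12 - 0 = 12
d = sqrt((-19)² + 12²) = sqrt(361 + 144) = sqrt(505) = 22.47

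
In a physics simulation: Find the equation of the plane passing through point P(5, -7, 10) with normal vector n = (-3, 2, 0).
d = n·P = (-3)(5) + (2)(-7) + (0)(10) = -29
Plane: -3x + 2y = -29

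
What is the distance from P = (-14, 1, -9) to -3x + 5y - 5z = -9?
d = |(-3)(-14) + 5(1) + (-5)(-9) - (-9)| / √((-3)² + 5² + (-5)²) = 101/√59 = 13.15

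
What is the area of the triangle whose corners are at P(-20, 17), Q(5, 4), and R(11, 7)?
Using the coordinate formula: Area = (1/2)|x₁(y₂-y₃) + x₂(y₃-y₁) + x₃(y₁-y₂)|
Area = (1/2)|(-20)(4-7) + 5(7-17) + 11(17-4)|
Area = (1/2)|(-20)*(-3) + 5*(-10) + 11*13|
Area = (1/2)|60 + (-50) + 143|
Area = (1/2)*153 = 76.50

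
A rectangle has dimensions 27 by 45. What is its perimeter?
Perimeter = 2 * (length + width)
Perimeter = 2 * (27 + 45)
Perimeter = 2 * 72
Perimeter = 144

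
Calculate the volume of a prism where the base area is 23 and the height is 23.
Volume = base area * height
Volume = 23 * 23
Volume = 529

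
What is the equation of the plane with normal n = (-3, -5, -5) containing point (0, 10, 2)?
d = n·P = (-3)(0) + (-5)(10) + (-5)(2) = -60
Plane: -3x - 5y - 5z = -60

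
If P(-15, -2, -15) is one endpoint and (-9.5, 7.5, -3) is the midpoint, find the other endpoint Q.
Q = (2×(-9.5) - (-15), 2×7.5 - (-2), 2×(-3) - (-15)) = (-4, 17, 9)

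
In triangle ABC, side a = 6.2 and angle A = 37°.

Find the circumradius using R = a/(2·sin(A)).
R = a/(2·sin(A)) = 6.2/(2·sin(37°))
R = 6.2/(2·0.601815) = 6.2/1.203630 = 5.151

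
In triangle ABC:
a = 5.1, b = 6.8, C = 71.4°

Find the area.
Using A = ½ab·sin(C):
A = ½·5.1·6.8·sin(71.4°) = ½·34.68·0.947768 = 16.43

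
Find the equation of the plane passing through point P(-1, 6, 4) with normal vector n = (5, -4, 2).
d = n·P = (5)(-1) + (-4)(6) + (2)(4) = -21
Plane: 5x - 4y + 2z = -21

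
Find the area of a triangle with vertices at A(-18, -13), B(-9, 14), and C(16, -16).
Using the coordinate formula: Area = (1/2)|x₁(y₂-y₃) + x₂(y₃-y₁) + x₃(y₁-y₂)|
Area = (1/2)|(-18)(14-(-16)) + (-9)((-16)-(-13)) + 16((-13)-14)|
Area = (1/2)|(-18)*30 + (-9)*(-3) + 16*(-27)|
Area = (1/2)|(-540) + 27 + (-432)|
Area = (1/2)*945 = 472.50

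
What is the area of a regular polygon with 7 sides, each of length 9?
For a regular 7-gon with side length s = 9:
Apothem a = s / (2*tan(pi/7)) = 9 / (2*tan(pi/7)) ≈ 9.3443
Perimeter P = 7 * 9 = 63
Area = (1/2) * P * a = (1/2) * 63 * 9.3443 = 294.35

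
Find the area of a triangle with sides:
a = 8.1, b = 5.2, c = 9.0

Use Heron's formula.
s = (a+b+c)/2 = (8.1+5.2+9.0)/2 = 11.15
A = √(s(s-a)(s-b)(s-c)) = √(11.15·3.05·5.95·2.15)
A = √435.041 = 20.86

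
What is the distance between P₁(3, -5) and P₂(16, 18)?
Using the distance formula: d = sqrt((x₂-x₁)² + (y₂-y₁)²)
dx = 16 - 3 = 13
dy = 18 - (-5) = 23
d = sqrt(13² + 23²) = sqrt(169 + 529) = sqrt(698) = 26.42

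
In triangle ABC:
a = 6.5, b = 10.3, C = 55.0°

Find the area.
Using A = ½ab·sin(C):
A = ½·6.5·10.3·sin(55.0°) = ½·66.95·0.819152 = 27.42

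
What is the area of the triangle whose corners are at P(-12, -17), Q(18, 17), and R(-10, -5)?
Using the coordinate formula: Area = (1/2)|x₁(y₂-y₃) + x₂(y₃-y₁) + x₃(y₁-y₂)|
Area = (1/2)|(-12)(17-(-5)) + 18((-5)-(-17)) + (-10)((-17)-17)|
Area = (1/2)|(-12)*22 + 18*12 + (-10)*(-34)|
Area = (1/2)|(-264) + 216 + 340|
Area = (1/2)*292 = 146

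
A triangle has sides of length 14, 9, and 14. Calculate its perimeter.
Perimeter = sum of all sides
Perimeter = 14 + 9 + 14
Perimeter = 37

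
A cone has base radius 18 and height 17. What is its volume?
Volume = (1/3) * pi * r² * h
Volume = (1/3) * pi * 18² * 17
Volume = (1/3) * pi * 324 * 17
Volume = (1/3) * pi * 5508
Volume = 5767.96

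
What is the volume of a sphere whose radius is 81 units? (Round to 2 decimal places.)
Volume = (4/3) * pi * r³
Volume = (4/3) * pi * 81³
Volume = (4/3) * pi * 531441
Volume = 2226094.86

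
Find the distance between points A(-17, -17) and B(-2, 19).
Using the distance formula: d = sqrt((x₂-x₁)² + (y₂-y₁)²)
dx = (-2) - (-17) = 15
dy = 19 - (-17) = 36
d = sqrt(15² + 36²) = sqrt(225 + 1296) = sqrt(1521) = 39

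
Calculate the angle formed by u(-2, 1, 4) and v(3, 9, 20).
u·v = 83, |u|² = 21, |v|² = 490
cos θ = 83/√10290 ≈ 0.8182
θ ≈ 35.09°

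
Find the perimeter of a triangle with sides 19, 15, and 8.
Perimeter = sum of all sides
Perimeter = 19 + 15 + 8
Perimeter = 42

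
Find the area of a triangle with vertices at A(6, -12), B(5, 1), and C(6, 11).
Using the coordinate formula: Area = (1/2)|x₁(y₂-y₃) + x₂(y₃-y₁) + x₃(y₁-y₂)|
Area = (1/2)|6(1-11) + 5(11-(-12)) + 6((-12)-1)|
Area = (1/2)|6*(-10) + 5*23 + 6*(-13)|
Area = (1/2)|(-60) + 115 + (-78)|
Area = (1/2)*23 = 11.50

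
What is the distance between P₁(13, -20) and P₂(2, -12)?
Using the distance formula: d = sqrt((x₂-x₁)² + (y₂-y₁)²)
dx = 2 - 13 = -11
dy = (-12) - (-20) = 8
d = sqrt((-11)² + 8²) = sqrt(121 + 64) = sqrt(185) = 13.60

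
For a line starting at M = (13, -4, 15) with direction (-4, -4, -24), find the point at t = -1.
P(-1) = (13 + (-4)(-1), -4 + (-4)(-1), 15 + (-24)(-1)) = (17, 0, 39)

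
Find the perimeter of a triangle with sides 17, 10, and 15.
Perimeter = sum of all sides
Perimeter = 17 + 10 + 15
Perimeter = 42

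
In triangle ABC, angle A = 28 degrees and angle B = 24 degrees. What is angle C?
Sum of angles in a triangle = 180 degrees
Third angle = 180 - 28 - 24
Third angle = 128 degrees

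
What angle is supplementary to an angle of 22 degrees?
Supplementary angles sum to 180 degrees.
Other angle = 180 - 22
Other angle = 158 degrees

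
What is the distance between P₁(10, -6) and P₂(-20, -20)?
Using the distance formula: d = sqrt((x₂-x₁)² + (y₂-y₁)²)
dx = (-20) - 10 = -30
dy = (-20) - (-6) = -14
d = sqrt((-30)² + (-14)²) = sqrt(900 + 196) = sqrt(1096) = 33.11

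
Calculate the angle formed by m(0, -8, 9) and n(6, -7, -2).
m·n = 38, |m|² = 145, |n|² = 89
cos θ = 38/√12905 ≈ 0.3345
θ ≈ 70.46°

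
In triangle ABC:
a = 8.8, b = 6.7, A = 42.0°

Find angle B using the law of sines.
sin(B)/b = sin(A)/a
sin(B) = b·sin(A)/a = 6.7·sin(42.0°)/8.8 = 0.509452
B = arcsin(0.509452) = 30.63°  (b ≤ a, so B ≤ A and the acute solution is unique)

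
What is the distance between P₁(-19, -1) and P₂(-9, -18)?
Using the distance formula: d = sqrt((x₂-x₁)² + (y₂-y₁)²)
dx = (-9) - (-19) = 10
dy = (-18) - (-1) = -17
d = sqrt(10² + (-17)²) = sqrt(100 + 289) = sqrt(389) = 19.72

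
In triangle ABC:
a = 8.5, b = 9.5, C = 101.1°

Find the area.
Using A = ½ab·sin(C):
A = ½·8.5·9.5·sin(101.1°) = ½·80.75·0.981293 = 39.62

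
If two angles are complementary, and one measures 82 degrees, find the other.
Complementary angles sum to 90 degrees.
Other angle = 90 - 82
Other angle = 8 degrees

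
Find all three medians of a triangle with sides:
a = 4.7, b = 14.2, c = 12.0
Using m_x = ½√(2y² + 2z² - x²):
m_a = ½√(2·14.2² + 2·12.0² - 4.7²) = ½√669.19 = 12.93
m_b = ½√(2·4.7² + 2·12.0² - 14.2²) = ½√130.54 = 5.713
m_c = ½√(2·4.7² + 2·14.2² - 12.0²) = ½√303.46 = 8.71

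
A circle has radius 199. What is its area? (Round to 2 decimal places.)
Area = pi * r²
Area = pi * 199²
Area = pi * 39601
Area = 124410.21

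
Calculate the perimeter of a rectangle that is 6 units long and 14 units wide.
Perimeter = 2 * (length + width)
Perimeter = 2 * (6 + 14)
Perimeter = 2 * 20
Perimeter = 40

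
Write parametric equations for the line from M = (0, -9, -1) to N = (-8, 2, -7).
Direction vector d = N - M = (-8, 11, -6)
x = 0 - 8t, y = -9 + 11t, z = -1 - 6t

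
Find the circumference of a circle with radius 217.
Circumference = 2 * pi * r
Circumference = 2 * pi * 217
Circumference = 1363.45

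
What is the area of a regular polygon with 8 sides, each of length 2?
For a regular 8-gon with side length s = 2:
Apothem a = s / (2*tan(pi/8)) = 2 / (2*tan(pi/8)) ≈ 2.4142
Perimeter P = 8 * 2 = 16
Area = (1/2) * P * a = (1/2) * 16 * 2.4142 = 19.31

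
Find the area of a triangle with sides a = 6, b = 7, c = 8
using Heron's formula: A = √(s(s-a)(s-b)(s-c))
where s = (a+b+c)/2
s = (6+7+8)/2 = 10.5
A = √(10.5·4.5·3.5·2.5) = √413.4375 = 20.33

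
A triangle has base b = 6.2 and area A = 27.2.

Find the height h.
A = ½bh  →  h = 2A/b
h = 2·27.2/6.2 = 8.774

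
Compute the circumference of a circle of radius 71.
Circumference = 2 * pi * r
Circumference = 2 * pi * 71
Circumference = 446.11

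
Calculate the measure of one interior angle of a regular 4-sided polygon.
Interior angle of a regular n-gon = (n-2)*180/n
Interior angle = (4-2)*180/4
Interior angle = 2*180/4
Interior angle = 360/4
Interior angle = 90 degrees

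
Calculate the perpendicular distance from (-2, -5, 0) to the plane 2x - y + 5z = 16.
d = |2(-2) + (-1)(-5) + 5(0) - (16)| / √(2² + (-1)² + 5²) = 15/√30 = 2.739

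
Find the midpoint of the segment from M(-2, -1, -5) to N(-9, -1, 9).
Midpoint = ((-2-9)/2, (-1-1)/2, (-5+9)/2) = (-5.5, -1, 2)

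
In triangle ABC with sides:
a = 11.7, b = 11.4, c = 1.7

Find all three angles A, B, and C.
By the law of cosines:
cos(A) = (b² + c² - a²)/(2bc) = -0.104231  →  A = 95.98°
cos(B) = (a² + c² - b²)/(2ac) = 0.246858  →  B = 75.71°
cos(C) = (a² + b² - c²)/(2ab) = 0.989504  →  C = 8.309°
Check: A + B + C = 180.0° ✓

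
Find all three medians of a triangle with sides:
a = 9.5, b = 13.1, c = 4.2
Using m_x = ½√(2y² + 2z² - x²):
m_a = ½√(2·13.1² + 2·4.2² - 9.5²) = ½√288.25 = 8.489
m_b = ½√(2·9.5² + 2·4.2² - 13.1²) = ½√44.17 = 3.323
m_c = ½√(2·9.5² + 2·13.1² - 4.2²) = ½√506.08 = 11.25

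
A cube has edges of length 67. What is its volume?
Volume = s³
Volume = 67³
Volume = 300763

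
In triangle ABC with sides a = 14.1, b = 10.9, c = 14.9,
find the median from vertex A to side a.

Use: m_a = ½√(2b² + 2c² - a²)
m_a = ½√(2·10.9² + 2·14.9² - 14.1²)
m_a = ½√(237.62 + 444.02 - 198.81) = ½√482.83 = 10.99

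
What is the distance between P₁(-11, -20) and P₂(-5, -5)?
Using the distance formula: d = sqrt((x₂-x₁)² + (y₂-y₁)²)
dx = (-5) - (-11) = 6
dy = (-5) - (-20) = 15
d = sqrt(6² + 15²) = sqrt(36 + 225) = sqrt(261) = 16.16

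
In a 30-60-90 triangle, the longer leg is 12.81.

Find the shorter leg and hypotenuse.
In a 30-60-90 triangle, sides are in ratio 1 : √3 : 2.
Long leg = short leg·√3  →  short leg = 12.81/√3 = 7.396
Hypotenuse = 2·(short leg) = 2·12.81/√3 = 14.79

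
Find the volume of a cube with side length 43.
Volume = s³
Volume = 43³
Volume = 79507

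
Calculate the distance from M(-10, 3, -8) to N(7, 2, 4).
d = √[(17)² + (-1)² + (12)²] = √434 = 20.83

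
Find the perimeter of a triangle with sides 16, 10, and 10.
Perimeter = sum of all sides
Perimeter = 16 + 10 + 10
Perimeter = 36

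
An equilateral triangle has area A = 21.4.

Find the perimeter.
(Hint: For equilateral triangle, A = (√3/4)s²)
A = (√3/4)s²  →  s² = 4A/√3 = 4·21.4/√3 = 49.4212
s = 7.03002
Perimeter = 3s = 21.09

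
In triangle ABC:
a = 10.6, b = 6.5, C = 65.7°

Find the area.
Using A = ½ab·sin(C):
A = ½·10.6·6.5·sin(65.7°) = ½·68.9·0.911403 = 31.4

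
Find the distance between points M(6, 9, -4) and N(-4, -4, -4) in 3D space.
d = √[(-10)² + (-13)² + (0)²] = √269 = 16.4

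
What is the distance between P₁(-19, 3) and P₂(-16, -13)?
Using the distance formula: d = sqrt((x₂-x₁)² + (y₂-y₁)²)
dx = (-16) - (-19) = 3
dy = (-13) - 3 = -16
d = sqrt(3² + (-16)²) = sqrt(9 + 256) = sqrt(265) = 16.28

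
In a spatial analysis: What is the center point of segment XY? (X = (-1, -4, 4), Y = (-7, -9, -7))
Midpoint = ((-1-7)/2, (-4-9)/2, (4-7)/2) = (-4, -6.5, -1.5)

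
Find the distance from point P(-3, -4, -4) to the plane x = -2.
d = |1(-3) + 0(-4) + 0(-4) - (-2)| / √(1² + 0² + 0²) = 1/√1 = 1.0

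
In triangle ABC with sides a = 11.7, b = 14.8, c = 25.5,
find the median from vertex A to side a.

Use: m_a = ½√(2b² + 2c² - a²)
m_a = ½√(2·14.8² + 2·25.5² - 11.7²)
m_a = ½√(438.08 + 1300.5 - 136.89) = ½√1601.69 = 20.01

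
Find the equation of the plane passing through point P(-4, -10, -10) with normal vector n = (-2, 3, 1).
d = n·P = (-2)(-4) + (3)(-10) + (1)(-10) = -32
Plane: -2x + 3y + z = -32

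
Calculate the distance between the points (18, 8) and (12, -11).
Using the distance formula: d = sqrt((x₂-x₁)² + (y₂-y₁)²)
dx = 12 - 18 = -6
dy = (-11) - 8 = -19
d = sqrt((-6)² + (-19)²) = sqrt(36 + 361) = sqrt(397) = 19.92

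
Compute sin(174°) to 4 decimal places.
sin(174 degrees) = 0.1045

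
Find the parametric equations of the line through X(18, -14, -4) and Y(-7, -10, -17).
Direction vector d = Y - X = (-25, 4, -13)
x = 18 - 25t, y = -14 + 4t, z = -4 - 13t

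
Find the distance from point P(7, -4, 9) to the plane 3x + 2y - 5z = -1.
d = |3(7) + 2(-4) + (-5)(9) - (-1)| / √(3² + 2² + (-5)²) = 31/√38 = 5.029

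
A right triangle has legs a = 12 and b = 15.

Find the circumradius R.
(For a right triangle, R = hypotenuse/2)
Hypotenuse c = √(12² + 15²) = √369 = 19.2094
R = c/2 = 9.605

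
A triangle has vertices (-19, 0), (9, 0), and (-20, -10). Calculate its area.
Using the coordinate formula: Area = (1/2)|x₁(y₂-y₃) + x₂(y₃-y₁) + x₃(y₁-y₂)|
Area = (1/2)|(-19)(0-(-10)) + 9((-10)-0) + (-20)(0-0)|
Area = (1/2)|(-19)*10 + 9*(-10) + (-20)*0|
Area = (1/2)|(-190) + (-90) + 0|
Area = (1/2)*280 = 140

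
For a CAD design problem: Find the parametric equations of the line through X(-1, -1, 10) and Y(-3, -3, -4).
Direction vector d = Y - X = (-2, -2, -14)
x = -1 - 2t, y = -1 - 2t, z = 10 - 14t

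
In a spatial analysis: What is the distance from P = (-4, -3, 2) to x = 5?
d = |1(-4) + 0(-3) + 0(2) - (5)| / √(1² + 0² + 0²) = 9/√1 = 9.0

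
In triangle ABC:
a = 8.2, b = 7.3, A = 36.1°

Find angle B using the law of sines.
sin(B)/b = sin(A)/a
sin(B) = b·sin(A)/a = 7.3·sin(36.1°)/8.2 = 0.524528
B = arcsin(0.524528) = 31.64°  (b ≤ a, so B ≤ A and the acute solution is unique)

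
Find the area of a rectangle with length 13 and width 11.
Area = length * width
Area = 13 * 11
Area = 143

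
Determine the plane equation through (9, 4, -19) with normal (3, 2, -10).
d = n·P = (3)(9) + (2)(4) + (-10)(-19) = 225
Plane: 3x + 2y - 10z = 225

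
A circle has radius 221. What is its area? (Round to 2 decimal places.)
Area = pi * r²
Area = pi * 221²
Area = pi * 48841
Area = 153438.53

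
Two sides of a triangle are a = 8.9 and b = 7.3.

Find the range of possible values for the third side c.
By the triangle inequality: |a - b| < c < a + b
|8.9 - 7.3| < c < 8.9 + 7.3
1.6 < c < 16.2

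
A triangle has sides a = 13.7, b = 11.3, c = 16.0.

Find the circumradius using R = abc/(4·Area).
s = (a+b+c)/2 = 20.5
Area = √(s(s-a)(s-b)(s-c)) = √(20.5·6.8·9.2·4.5) = 75.9682
R = abc/(4·Area) = (13.7·11.3·16.0)/(4·75.9682) = 2476.96/303.8728 = 8.151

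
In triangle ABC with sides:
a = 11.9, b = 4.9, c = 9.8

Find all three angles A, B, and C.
By the law of cosines:
cos(A) = (b² + c² - a²)/(2bc) = -0.224490  →  A = 103°
cos(B) = (a² + c² - b²)/(2ac) = 0.915966  →  B = 23.66°
cos(C) = (a² + b² - c²)/(2ab) = 0.596639  →  C = 53.37°
Check: A + B + C = 180.0° ✓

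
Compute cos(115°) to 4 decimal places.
cos(115 degrees) = -0.4226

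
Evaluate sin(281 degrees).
sin(281 degrees) = -0.9816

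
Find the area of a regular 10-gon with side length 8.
For a regular 10-gon with side length s = 8:
Apothem a = s / (2*tan(pi/10)) = 8 / (2*tan(pi/10)) ≈ 12.3107
Perimeter P = 10 * 8 = 80
Area = (1/2) * P * a = (1/2) * 80 * 12.3107 = 492.43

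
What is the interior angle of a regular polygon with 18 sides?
Interior angle of a regular n-gon = (n-2)*180/n
Interior angle = (18-2)*180/18
Interior angle = 16*180/18
Interior angle = 2880/18
Interior angle = 160 degrees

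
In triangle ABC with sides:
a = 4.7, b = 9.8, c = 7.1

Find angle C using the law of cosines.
cos(C) = (a² + b² - c²)/(2ab)
cos(C) = (4.7² + 9.8² - 7.1²)/(2·4.7·9.8) = 67.72/92.12 = 0.735128
C = arccos(0.735128) = 42.68°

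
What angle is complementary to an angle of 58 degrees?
Complementary angles sum to 90 degrees.
Other angle = 90 - 58
Other angle = 32 degrees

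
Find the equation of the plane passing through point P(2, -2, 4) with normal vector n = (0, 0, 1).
d = n·P = (0)(2) + (0)(-2) + (1)(4) = 4
Plane: z = 4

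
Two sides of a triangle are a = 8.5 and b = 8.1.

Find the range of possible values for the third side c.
By the triangle inequality: |a - b| < c < a + b
|8.5 - 8.1| < c < 8.5 + 8.1
0.4 < c < 16.6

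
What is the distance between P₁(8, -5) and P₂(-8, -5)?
Using the distance formula: d = sqrt((x₂-x₁)² + (y₂-y₁)²)
dx = (-8) - 8 = -16
dy = (-5) - (-5) = 0
d = sqrt((-16)² + 0²) = sqrt(256 + 0) = sqrt(256) = 16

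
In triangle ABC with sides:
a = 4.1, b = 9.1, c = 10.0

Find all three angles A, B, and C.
By the law of cosines:
cos(A) = (b² + c² - a²)/(2bc) = 0.912088  →  A = 24.2°
cos(B) = (a² + c² - b²)/(2ac) = 0.414634  →  B = 65.5°
cos(C) = (a² + b² - c²)/(2ab) = -0.005092  →  C = 90.29°
Check: A + B + C = 180.0° ✓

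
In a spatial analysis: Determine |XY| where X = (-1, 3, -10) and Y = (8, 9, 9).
d = √[(9)² + (6)² + (19)²] = √478 = 21.86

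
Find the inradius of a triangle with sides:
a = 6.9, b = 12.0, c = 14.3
s = (a+b+c)/2 = (6.9+12.0+14.3)/2 = 16.6
Area = √(s(s-a)(s-b)(s-c)) = √(16.6·9.7·4.6·2.3) = 41.2746
r = Area/s = 41.2746/16.6 = 2.486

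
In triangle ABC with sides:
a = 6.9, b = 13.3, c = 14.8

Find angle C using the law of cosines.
cos(C) = (a² + b² - c²)/(2ab)
cos(C) = (6.9² + 13.3² - 14.8²)/(2·6.9·13.3) = 5.46/183.54 = 0.029748
C = arccos(0.029748) = 88.3°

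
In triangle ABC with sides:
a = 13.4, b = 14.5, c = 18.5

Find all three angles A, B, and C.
By the law of cosines:
cos(A) = (b² + c² - a²)/(2bc) = 0.695135  →  A = 45.96°
cos(B) = (a² + c² - b²)/(2ac) = 0.628399  →  B = 51.07°
cos(C) = (a² + b² - c²)/(2ab) = 0.122388  →  C = 82.97°
Check: A + B + C = 180.0° ✓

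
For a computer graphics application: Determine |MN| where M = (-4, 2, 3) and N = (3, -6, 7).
d = √[(7)² + (-8)² + (4)²] = √129 = 11.36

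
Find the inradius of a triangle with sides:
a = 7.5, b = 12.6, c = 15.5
s = (a+b+c)/2 = (7.5+12.6+15.5)/2 = 17.8
Area = √(s(s-a)(s-b)(s-c)) = √(17.8·10.3·5.2·2.3) = 46.8268
r = Area/s = 46.8268/17.8 = 2.631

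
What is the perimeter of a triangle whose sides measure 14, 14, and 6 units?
Perimeter = sum of all sides
Perimeter = 14 + 14 + 6
Perimeter = 34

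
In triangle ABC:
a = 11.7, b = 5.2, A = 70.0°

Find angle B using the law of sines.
sin(B)/b = sin(A)/a
sin(B) = b·sin(A)/a = 5.2·sin(70.0°)/11.7 = 0.417641
B = arcsin(0.417641) = 24.69°  (b ≤ a, so B ≤ A and the acute solution is unique)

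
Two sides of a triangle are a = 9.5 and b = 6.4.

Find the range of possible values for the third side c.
By the triangle inequality: |a - b| < c < a + b
|9.5 - 6.4| < c < 9.5 + 6.4
3.1 < c < 15.9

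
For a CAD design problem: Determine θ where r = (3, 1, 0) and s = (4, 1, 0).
r·s = 13, |r|² = 10, |s|² = 17
cos θ = 13/√170 ≈ 0.9971
θ ≈ 4.399°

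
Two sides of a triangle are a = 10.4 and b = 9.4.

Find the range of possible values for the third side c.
By the triangle inequality: |a - b| < c < a + b
|10.4 - 9.4| < c < 10.4 + 9.4
1 < c < 19.8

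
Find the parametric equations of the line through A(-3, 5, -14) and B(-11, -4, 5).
Direction vector d = B - A = (-8, -9, 19)
x = -3 - 8t, y = 5 - 9t, z = -14 + 19t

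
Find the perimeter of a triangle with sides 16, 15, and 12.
Perimeter = sum of all sides
Perimeter = 16 + 15 + 12
Perimeter = 43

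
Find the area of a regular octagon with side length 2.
For a regular 8-gon with side length s = 2:
Apothem a = s / (2*tan(pi/8)) = 2 / (2*tan(pi/8)) ≈ 2.4142
Perimeter P = 8 * 2 = 16
Area = (1/2) * P * a = (1/2) * 16 * 2.4142 = 19.31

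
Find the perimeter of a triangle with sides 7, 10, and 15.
Perimeter = sum of all sides
Perimeter = 7 + 10 + 15
Perimeter = 32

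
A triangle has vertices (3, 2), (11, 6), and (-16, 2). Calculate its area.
Using the coordinate formula: Area = (1/2)|x₁(y₂-y₃) + x₂(y₃-y₁) + x₃(y₁-y₂)|
Area = (1/2)|3(6-2) + 11(2-2) + (-16)(2-6)|
Area = (1/2)|3*4 + 11*0 + (-16)*(-4)|
Area = (1/2)|12 + 0 + 64|
Area = (1/2)*76 = 38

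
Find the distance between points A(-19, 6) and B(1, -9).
Using the distance formula: d = sqrt((x₂-x₁)² + (y₂-y₁)²)
dx = 1 - (-19) = 20
dy = (-9) - 6 = -15
d = sqrt(20² + (-15)²) = sqrt(400 + 225) = sqrt(625) = 25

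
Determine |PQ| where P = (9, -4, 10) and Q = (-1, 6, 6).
d = √[(-10)² + (10)² + (-4)²] = √216 = 14.7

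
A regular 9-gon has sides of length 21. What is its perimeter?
Perimeter = number of sides * side length
Perimeter = 9 * 21
Perimeter = 189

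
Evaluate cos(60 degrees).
cos(60 degrees) = 1/2
Decimal approximation: 0.5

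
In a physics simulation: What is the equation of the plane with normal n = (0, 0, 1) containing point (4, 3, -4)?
d = n·P = (0)(4) + (0)(3) + (1)(-4) = -4
Plane: z = -4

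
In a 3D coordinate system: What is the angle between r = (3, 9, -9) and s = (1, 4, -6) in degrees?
r·s = 93, |r|² = 171, |s|² = 53
cos θ = 93/√9063 ≈ 0.9769
θ ≈ 12.34°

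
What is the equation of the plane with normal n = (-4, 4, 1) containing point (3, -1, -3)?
d = n·P = (-4)(3) + (4)(-1) + (1)(-3) = -19
Plane: -4x + 4y + z = -19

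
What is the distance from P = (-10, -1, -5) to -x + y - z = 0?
d = |(-1)(-10) + 1(-1) + (-1)(-5) - (0)| / √((-1)² + 1² + (-1)²) = 14/√3 = 8.083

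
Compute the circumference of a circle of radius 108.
Circumference = 2 * pi * r
Circumference = 2 * pi * 108
Circumference = 678.58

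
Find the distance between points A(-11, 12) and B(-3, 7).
Using the distance formula: d = sqrt((x₂-x₁)² + (y₂-y₁)²)
dx = (-3) - (-11) = 8
dy = 7 - 12 = -5
d = sqrt(8² + (-5)²) = sqrt(64 + 25) = sqrt(89) = 9.43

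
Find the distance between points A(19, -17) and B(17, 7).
Using the distance formula: d = sqrt((x₂-x₁)² + (y₂-y₁)²)
dx = 17 - 19 = -2
dy = 7 - (-17) = 24
d = sqrt((-2)² + 24²) = sqrt(4 + 576) = sqrt(580) = 24.08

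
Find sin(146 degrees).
sin(146 degrees) = 0.5592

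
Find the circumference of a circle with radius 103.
Circumference = 2 * pi * r
Circumference = 2 * pi * 103
Circumference = 647.17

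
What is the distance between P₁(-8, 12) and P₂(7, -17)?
Using the distance formula: d = sqrt((x₂-x₁)² + (y₂-y₁)²)
dx = 7 - (-8) = 15
dy = (-17) - 12 = -29
d = sqrt(15² + (-29)²) = sqrt(225 + 841) = sqrt(1066) = 32.65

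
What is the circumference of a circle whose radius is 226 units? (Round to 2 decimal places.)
Circumference = 2 * pi * r
Circumference = 2 * pi * 226
Circumference = 1420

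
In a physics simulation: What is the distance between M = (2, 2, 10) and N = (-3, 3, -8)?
d = √[(-5)² + (1)² + (-18)²] = √350 = 18.71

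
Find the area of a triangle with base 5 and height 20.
Area = (1/2) * base * height
Area = (1/2) * 5 * 20
Area = 50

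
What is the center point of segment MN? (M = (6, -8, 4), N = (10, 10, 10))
Midpoint = ((6+10)/2, (-8+10)/2, (4+10)/2) = (8, 1, 7)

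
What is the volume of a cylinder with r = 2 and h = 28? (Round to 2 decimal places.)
Volume = pi * r² * h
Volume = pi * 2² * 28
Volume = pi * 4 * 28
Volume = pi * 112
Volume = 351.86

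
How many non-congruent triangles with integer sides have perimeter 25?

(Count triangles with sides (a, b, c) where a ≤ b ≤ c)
With a ≤ b ≤ c and a + b + c = 25, the triangle inequality a + b > c gives c < 25/2, so c ≤ 12.
Iterate a from 1 to ⌊p/3⌋ = 8; for each a, b ranges from a to ⌊(p−a)/2⌋ with c = p − a − b, keeping only c ≥ b.
Triples: (1, 12, 12), (2, 11, 12), (3, 10, 12), …
Count = 16 triangles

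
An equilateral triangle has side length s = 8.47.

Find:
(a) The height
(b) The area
(a) Height h = s·√3/2 = 8.47·√3/2 = 7.335
(b) Area = (√3/4)·s² = (√3/4)·8.47² = (√3/4)·71.7409 = 31.06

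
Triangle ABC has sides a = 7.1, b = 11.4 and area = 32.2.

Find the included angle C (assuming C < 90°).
Area = ½ab·sin(C)  →  sin(C) = 2·Area/(ab)
sin(C) = 2·32.2/(7.1·11.4) = 0.795651
C = arcsin(0.795651) = 52.72°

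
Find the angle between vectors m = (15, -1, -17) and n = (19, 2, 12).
m·n = 79, |m|² = 515, |n|² = 509
cos θ = 79/√262135 ≈ 0.1543
θ ≈ 81.12°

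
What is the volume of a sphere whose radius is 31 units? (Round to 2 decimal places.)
Volume = (4/3) * pi * r³
Volume = (4/3) * pi * 31³
Volume = (4/3) * pi * 29791
Volume = 124788.25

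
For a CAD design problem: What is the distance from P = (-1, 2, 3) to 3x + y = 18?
d = |3(-1) + 1(2) + 0(3) - (18)| / √(3² + 1² + 0²) = 19/√10 = 6.008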